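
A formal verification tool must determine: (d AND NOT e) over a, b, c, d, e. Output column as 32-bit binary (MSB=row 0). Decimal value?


Formula: (d AND NOT e) over a, b, c, d, e (32 rows)
Evaluate each row (bits = a,b,c,d,e, MSB first):
  row 0 [00000]: (0 AND NOT 0) -> 0
  row 1 [00001]: (0 AND NOT 1) -> 0
  row 2 [00010]: (1 AND NOT 0) -> 1
  row 3 [00011]: (1 AND NOT 1) -> 0
  row 4 [00100]: (0 AND NOT 0) -> 0
  row 5 [00101]: (0 AND NOT 1) -> 0
  row 6 [00110]: (1 AND NOT 0) -> 1
  row 7 [00111]: (1 AND NOT 1) -> 0
  row 8 [01000]: (0 AND NOT 0) -> 0
  row 9 [01001]: (0 AND NOT 1) -> 0
  row 10 [01010]: (1 AND NOT 0) -> 1
  row 11 [01011]: (1 AND NOT 1) -> 0
  row 12 [01100]: (0 AND NOT 0) -> 0
  row 13 [01101]: (0 AND NOT 1) -> 0
  row 14 [01110]: (1 AND NOT 0) -> 1
  row 15 [01111]: (1 AND NOT 1) -> 0
  row 16 [10000]: (0 AND NOT 0) -> 0
  row 17 [10001]: (0 AND NOT 1) -> 0
  row 18 [10010]: (1 AND NOT 0) -> 1
  row 19 [10011]: (1 AND NOT 1) -> 0
  row 20 [10100]: (0 AND NOT 0) -> 0
  row 21 [10101]: (0 AND NOT 1) -> 0
  row 22 [10110]: (1 AND NOT 0) -> 1
  row 23 [10111]: (1 AND NOT 1) -> 0
  row 24 [11000]: (0 AND NOT 0) -> 0
  row 25 [11001]: (0 AND NOT 1) -> 0
  row 26 [11010]: (1 AND NOT 0) -> 1
  row 27 [11011]: (1 AND NOT 1) -> 0
  row 28 [11100]: (0 AND NOT 0) -> 0
  row 29 [11101]: (0 AND NOT 1) -> 0
  row 30 [11110]: (1 AND NOT 0) -> 1
  row 31 [11111]: (1 AND NOT 1) -> 0
Full result column, 4 rows per line (a,b,c fixed per line; d,e runs 00..11 left to right):
  rows 0-3 [a,b,c=000]: 0010  = hex 2
  rows 4-7 [a,b,c=001]: 0010  = hex 2
  rows 8-11 [a,b,c=010]: 0010  = hex 2
  rows 12-15 [a,b,c=011]: 0010  = hex 2
  rows 16-19 [a,b,c=100]: 0010  = hex 2
  rows 20-23 [a,b,c=101]: 0010  = hex 2
  rows 24-27 [a,b,c=110]: 0010  = hex 2
  rows 28-31 [a,b,c=111]: 0010  = hex 2
Output column (row 0 .. row 31) = 00100010001000100010001000100010
Output column grouped in 4s = 0010 0010 0010 0010 0010 0010 0010 0010 = 0x22222222
Convert to decimal digit by digit (value = value*16 + digit):
  2 -> 2
  2*16 + 2 = 34
  34*16 + 2 = 546
  546*16 + 2 = 8738
  8738*16 + 2 = 139810
  139810*16 + 2 = 2236962
  2236962*16 + 2 = 35791394
  35791394*16 + 2 = 572662306
Decimal = 572662306

572662306


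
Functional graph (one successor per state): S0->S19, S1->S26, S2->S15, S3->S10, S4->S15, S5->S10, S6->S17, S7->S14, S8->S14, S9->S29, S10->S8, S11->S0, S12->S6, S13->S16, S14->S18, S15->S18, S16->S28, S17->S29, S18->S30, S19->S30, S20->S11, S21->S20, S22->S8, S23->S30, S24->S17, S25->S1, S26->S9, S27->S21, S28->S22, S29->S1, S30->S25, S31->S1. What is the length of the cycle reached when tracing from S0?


Trace from S0 until a state repeats:
  S0 -> S19 -> S30 -> S25 -> S1 -> S26 -> S9 -> S29 -> S1
S1 first seen at step 4, revisited at step 8.
Cycle length = 8 - 4 = 4

4


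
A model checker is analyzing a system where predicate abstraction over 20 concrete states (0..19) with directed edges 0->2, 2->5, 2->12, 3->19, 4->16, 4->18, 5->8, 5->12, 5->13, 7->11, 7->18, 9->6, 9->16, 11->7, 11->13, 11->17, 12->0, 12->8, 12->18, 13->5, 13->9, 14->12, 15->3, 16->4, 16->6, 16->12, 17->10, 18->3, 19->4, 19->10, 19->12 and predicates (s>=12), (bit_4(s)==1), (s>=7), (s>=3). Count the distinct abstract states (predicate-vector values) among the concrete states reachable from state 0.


BFS from 0:
Concrete reachable: {0, 2, 3, 4, 5, 6, 8, 9, 10, 12, 13, 16, 18, 19}
Abstract via predicates (s>=12), (bit_4(s)==1), (s>=7), (s>=3):
  (0,0,0,0) <- {0, 2}
  (0,0,0,1) <- {3, 4, 5, 6}
  (0,0,1,1) <- {8, 9, 10}
  (1,0,1,1) <- {12, 13}
  (1,1,1,1) <- {16, 18, 19}
Distinct abstract states = 5

5


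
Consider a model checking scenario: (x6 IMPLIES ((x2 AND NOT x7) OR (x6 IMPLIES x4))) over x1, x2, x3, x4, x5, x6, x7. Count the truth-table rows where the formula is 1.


Formula: (x6 IMPLIES ((x2 AND NOT x7) OR (x6 IMPLIES x4))) over 7 vars (128 rows)
Evaluate each row (x1, x2, x3, x4, x5, x6, x7 as bits, MSB first):
  row 0 [0000000]: (0 IMPLIES ((0 AND NOT 0) OR (0 IMPLIES 0))) -> 1
  row 1 [0000001]: (0 IMPLIES ((0 AND NOT 1) OR (0 IMPLIES 0))) -> 1
  row 2 [0000010]: (1 IMPLIES ((0 AND NOT 0) OR (1 IMPLIES 0))) -> 0
  row 3 [0000011]: (1 IMPLIES ((0 AND NOT 1) OR (1 IMPLIES 0))) -> 0
  row 4 [0000100]: (0 IMPLIES ((0 AND NOT 0) OR (0 IMPLIES 0))) -> 1
  (every remaining row is evaluated the same way; all 128 results are listed next)
Full result column, 8 rows per line (x1,x2,x3,x4 fixed per line; x5,x6,x7 runs 000..111 left to right):
  rows 0-7 [x1,x2,x3,x4=0000]: 11001100  (ones: 4)
  rows 8-15 [x1,x2,x3,x4=0001]: 11111111  (ones: 8)
  rows 16-23 [x1,x2,x3,x4=0010]: 11001100  (ones: 4)
  rows 24-31 [x1,x2,x3,x4=0011]: 11111111  (ones: 8)
  rows 32-39 [x1,x2,x3,x4=0100]: 11101110  (ones: 6)
  rows 40-47 [x1,x2,x3,x4=0101]: 11111111  (ones: 8)
  rows 48-55 [x1,x2,x3,x4=0110]: 11101110  (ones: 6)
  rows 56-63 [x1,x2,x3,x4=0111]: 11111111  (ones: 8)
  rows 64-71 [x1,x2,x3,x4=1000]: 11001100  (ones: 4)
  rows 72-79 [x1,x2,x3,x4=1001]: 11111111  (ones: 8)
  rows 80-87 [x1,x2,x3,x4=1010]: 11001100  (ones: 4)
  rows 88-95 [x1,x2,x3,x4=1011]: 11111111  (ones: 8)
  rows 96-103 [x1,x2,x3,x4=1100]: 11101110  (ones: 6)
  rows 104-111 [x1,x2,x3,x4=1101]: 11111111  (ones: 8)
  rows 112-119 [x1,x2,x3,x4=1110]: 11101110  (ones: 6)
  rows 120-127 [x1,x2,x3,x4=1111]: 11111111  (ones: 8)
Count of 1-rows = 4+8+4+8+6+8+6+8+4+8+4+8+6+8+6+8 = 104

104


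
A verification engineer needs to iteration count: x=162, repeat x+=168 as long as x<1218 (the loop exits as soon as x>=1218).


Step 1: x goes from 162 toward 1218 by 168; the body runs while x<1218, so iterations = ceil((bound-start)/step)
Step 2: Distance=1056
Step 3: ceil(1056/168)=7

7


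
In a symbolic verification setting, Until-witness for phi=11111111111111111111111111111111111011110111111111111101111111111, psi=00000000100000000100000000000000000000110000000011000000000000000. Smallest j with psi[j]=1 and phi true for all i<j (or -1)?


(phi U psi) at 0: need smallest j with psi[j]=1 and phi[i]=1 for all i in [0,j).
Scan from step 0:
  step 0: phi=1, psi=0 -> continue
  step 1: phi=1, psi=0 -> continue
  step 2: phi=1, psi=0 -> continue
  step 3: phi=1, psi=0 -> continue
  step 8: psi=1 and phi held for [0,8) -> witness found
Witness step = 8

8


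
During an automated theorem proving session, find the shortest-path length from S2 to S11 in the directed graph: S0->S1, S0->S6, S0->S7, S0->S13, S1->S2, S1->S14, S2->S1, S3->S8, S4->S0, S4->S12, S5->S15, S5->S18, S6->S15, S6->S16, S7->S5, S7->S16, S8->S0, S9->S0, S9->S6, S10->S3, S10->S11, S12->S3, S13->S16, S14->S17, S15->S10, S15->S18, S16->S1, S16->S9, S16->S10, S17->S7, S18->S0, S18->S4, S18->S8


BFS layer-by-layer from S2:
  dist 0: {S2}
  dist 1: {S1}
  dist 2: {S14}
  dist 3: {S17}
  dist 4: {S7}
  dist 5: {S5, S16}
  dist 6: {S9, S10, S15, S18}
  dist 7: {S0, S3, S4, S6, S8, S11}
  -> S11 reached at distance 7
Shortest path length = 7

7


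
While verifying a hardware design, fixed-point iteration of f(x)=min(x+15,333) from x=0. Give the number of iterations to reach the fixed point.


Step 1: x=0, cap=333, increment=15
Step 2: x grows by 15 each step until capped at 333; fixed point is x=333
Step 3: iterations = ceil(333/15) = 23

23


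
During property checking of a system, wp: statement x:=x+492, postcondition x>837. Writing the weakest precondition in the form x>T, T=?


Formula: wp(x:=E, P) = P[E/x] (substitute E for x in postcondition)
Step 1: Postcondition: x>837
Step 2: Substitute x+492 for x: x+492>837
Step 3: Solve for x: x > 837-492 = 345

345


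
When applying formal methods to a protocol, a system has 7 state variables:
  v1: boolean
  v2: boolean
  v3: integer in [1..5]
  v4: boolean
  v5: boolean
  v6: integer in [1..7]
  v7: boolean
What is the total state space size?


State space = product of domain sizes of all variables.
Domain sizes:
  v1 (boolean): 2
  v2 (boolean): 2
  v3 (integer in [1..5]): 5
  v4 (boolean): 2
  v5 (boolean): 2
  v6 (integer in [1..7]): 7
  v7 (boolean): 2
Product = 2 * 2 * 5 * 2 * 2 * 7 * 2 = 1120

1120


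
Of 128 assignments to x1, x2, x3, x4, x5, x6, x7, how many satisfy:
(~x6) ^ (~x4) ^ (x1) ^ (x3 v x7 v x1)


CNF with 4 clauses over 7 vars (128 assignments).
An assignment satisfies CNF iff every clause has >=1 true literal.
Check each row (bits = x1,x2,x3,x4,x5,x6,x7; clause T/F shown):
  row 0 [0000000]: clauses=TTFF -> 0
  row 1 [0000001]: clauses=TTFT -> 0
  row 2 [0000010]: clauses=FTFF -> 0
  row 3 [0000011]: clauses=FTFT -> 0
  row 4 [0000100]: clauses=TTFF -> 0
  (every remaining row is evaluated the same way; all 128 results are listed next)
Full result column, 8 rows per line (x1,x2,x3,x4 fixed per line; x5,x6,x7 runs 000..111 left to right):
  rows 0-7 [x1,x2,x3,x4=0000]: 00000000  (ones: 0)
  rows 8-15 [x1,x2,x3,x4=0001]: 00000000  (ones: 0)
  rows 16-23 [x1,x2,x3,x4=0010]: 00000000  (ones: 0)
  rows 24-31 [x1,x2,x3,x4=0011]: 00000000  (ones: 0)
  rows 32-39 [x1,x2,x3,x4=0100]: 00000000  (ones: 0)
  rows 40-47 [x1,x2,x3,x4=0101]: 00000000  (ones: 0)
  rows 48-55 [x1,x2,x3,x4=0110]: 00000000  (ones: 0)
  rows 56-63 [x1,x2,x3,x4=0111]: 00000000  (ones: 0)
  rows 64-71 [x1,x2,x3,x4=1000]: 11001100  (ones: 4)
  rows 72-79 [x1,x2,x3,x4=1001]: 00000000  (ones: 0)
  rows 80-87 [x1,x2,x3,x4=1010]: 11001100  (ones: 4)
  rows 88-95 [x1,x2,x3,x4=1011]: 00000000  (ones: 0)
  rows 96-103 [x1,x2,x3,x4=1100]: 11001100  (ones: 4)
  rows 104-111 [x1,x2,x3,x4=1101]: 00000000  (ones: 0)
  rows 112-119 [x1,x2,x3,x4=1110]: 11001100  (ones: 4)
  rows 120-127 [x1,x2,x3,x4=1111]: 00000000  (ones: 0)
Satisfying assignments = 0+0+0+0+0+0+0+0+4+0+4+0+4+0+4+0 = 16

16


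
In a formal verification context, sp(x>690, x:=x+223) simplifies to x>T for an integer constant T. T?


Formula: sp(P, x:=E) = exists old_x. (x = E[old_x/x]) AND P[old_x/x] (old_x is the value of x before the assignment; eliminate old_x by solving x = E[old_x/x] for old_x)
Step 1: Precondition P: x>690, i.e. old_x > 690
Step 2: Assignment gives x = old_x + 223, so old_x = x - 223
Step 3: Substitute into P: x - 223 > 690
Step 4: Simplify: x > 690+223 = 913

913


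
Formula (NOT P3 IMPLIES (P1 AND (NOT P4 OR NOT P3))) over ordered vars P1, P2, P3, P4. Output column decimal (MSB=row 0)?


Formula: (NOT P3 IMPLIES (P1 AND (NOT P4 OR NOT P3))) over P1, P2, P3, P4 (16 rows)
Evaluate each row (bits = P1,P2,P3,P4, MSB first):
  row 0 [0000]: (NOT 0 IMPLIES (0 AND (NOT 0 OR NOT 0))) -> 0
  row 1 [0001]: (NOT 0 IMPLIES (0 AND (NOT 1 OR NOT 0))) -> 0
  row 2 [0010]: (NOT 1 IMPLIES (0 AND (NOT 0 OR NOT 1))) -> 1
  row 3 [0011]: (NOT 1 IMPLIES (0 AND (NOT 1 OR NOT 1))) -> 1
  row 4 [0100]: (NOT 0 IMPLIES (0 AND (NOT 0 OR NOT 0))) -> 0
  row 5 [0101]: (NOT 0 IMPLIES (0 AND (NOT 1 OR NOT 0))) -> 0
  row 6 [0110]: (NOT 1 IMPLIES (0 AND (NOT 0 OR NOT 1))) -> 1
  row 7 [0111]: (NOT 1 IMPLIES (0 AND (NOT 1 OR NOT 1))) -> 1
  row 8 [1000]: (NOT 0 IMPLIES (1 AND (NOT 0 OR NOT 0))) -> 1
  row 9 [1001]: (NOT 0 IMPLIES (1 AND (NOT 1 OR NOT 0))) -> 1
  row 10 [1010]: (NOT 1 IMPLIES (1 AND (NOT 0 OR NOT 1))) -> 1
  row 11 [1011]: (NOT 1 IMPLIES (1 AND (NOT 1 OR NOT 1))) -> 1
  row 12 [1100]: (NOT 0 IMPLIES (1 AND (NOT 0 OR NOT 0))) -> 1
  row 13 [1101]: (NOT 0 IMPLIES (1 AND (NOT 1 OR NOT 0))) -> 1
  row 14 [1110]: (NOT 1 IMPLIES (1 AND (NOT 0 OR NOT 1))) -> 1
  row 15 [1111]: (NOT 1 IMPLIES (1 AND (NOT 1 OR NOT 1))) -> 1
Full result column, 4 rows per line (P1,P2 fixed per line; P3,P4 runs 00..11 left to right):
  rows 0-3 [P1,P2=00]: 0011  = hex 3
  rows 4-7 [P1,P2=01]: 0011  = hex 3
  rows 8-11 [P1,P2=10]: 1111  = hex F
  rows 12-15 [P1,P2=11]: 1111  = hex F
Output column (row 0 .. row 15) = 0011001111111111
Output column grouped in 4s = 0011 0011 1111 1111 = 0x33FF
Convert to decimal digit by digit (value = value*16 + digit):
  3 -> 3
  3*16 + 3 = 51
  51*16 + 15 (F) = 831
  831*16 + 15 (F) = 13311
Decimal = 13311

13311


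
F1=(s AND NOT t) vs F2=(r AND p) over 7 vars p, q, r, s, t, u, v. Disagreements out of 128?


F1 = (s AND NOT t)
F2 = (r AND p)
Evaluate both on each of 128 rows (bits = p,q,r,s,t,u,v):
  row 0 [0000000]: F1=0 F2=0 -> 0
  row 1 [0000001]: F1=0 F2=0 -> 0
  row 2 [0000010]: F1=0 F2=0 -> 0
  row 3 [0000011]: F1=0 F2=0 -> 0
  row 4 [0000100]: F1=0 F2=0 -> 0
  (every remaining row is evaluated the same way; all 128 results are listed next)
Full result column, 8 rows per line (p,q,r,s fixed per line; t,u,v runs 000..111 left to right):
  rows 0-7 [p,q,r,s=0000]: 00000000  (ones: 0)
  rows 8-15 [p,q,r,s=0001]: 11110000  (ones: 4)
  rows 16-23 [p,q,r,s=0010]: 00000000  (ones: 0)
  rows 24-31 [p,q,r,s=0011]: 11110000  (ones: 4)
  rows 32-39 [p,q,r,s=0100]: 00000000  (ones: 0)
  rows 40-47 [p,q,r,s=0101]: 11110000  (ones: 4)
  rows 48-55 [p,q,r,s=0110]: 00000000  (ones: 0)
  rows 56-63 [p,q,r,s=0111]: 11110000  (ones: 4)
  rows 64-71 [p,q,r,s=1000]: 00000000  (ones: 0)
  rows 72-79 [p,q,r,s=1001]: 11110000  (ones: 4)
  rows 80-87 [p,q,r,s=1010]: 11111111  (ones: 8)
  rows 88-95 [p,q,r,s=1011]: 00001111  (ones: 4)
  rows 96-103 [p,q,r,s=1100]: 00000000  (ones: 0)
  rows 104-111 [p,q,r,s=1101]: 11110000  (ones: 4)
  rows 112-119 [p,q,r,s=1110]: 11111111  (ones: 8)
  rows 120-127 [p,q,r,s=1111]: 00001111  (ones: 4)
Disagreements = 0+4+0+4+0+4+0+4+0+4+8+4+0+4+8+4 = 48

48


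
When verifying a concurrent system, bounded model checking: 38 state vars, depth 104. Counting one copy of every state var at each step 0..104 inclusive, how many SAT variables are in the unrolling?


BMC unrolls to depth k, creating one copy of each state var for steps 0..k.
Step count = 104 + 1 = 105 (steps 0 through 104)
Vars per step = 38
Total = 38 * 105 = 3990

3990


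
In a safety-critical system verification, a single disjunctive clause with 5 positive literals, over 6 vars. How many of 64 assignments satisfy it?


Step 1: Total=2^6=64
Step 2: Unsat when all 5 false: 2^1=2
Step 3: Sat=64-2=62

62


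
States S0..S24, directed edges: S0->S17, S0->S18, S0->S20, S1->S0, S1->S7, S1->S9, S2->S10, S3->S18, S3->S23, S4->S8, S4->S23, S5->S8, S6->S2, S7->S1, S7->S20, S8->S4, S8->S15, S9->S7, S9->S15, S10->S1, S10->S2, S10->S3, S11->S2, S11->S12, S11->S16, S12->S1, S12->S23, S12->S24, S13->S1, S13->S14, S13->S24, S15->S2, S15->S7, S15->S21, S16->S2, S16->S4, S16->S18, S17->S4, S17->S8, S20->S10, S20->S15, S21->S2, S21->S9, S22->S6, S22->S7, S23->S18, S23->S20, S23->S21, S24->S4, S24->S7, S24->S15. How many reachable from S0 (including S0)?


BFS from S0:
  layer 0: {S0}
  layer 1: {S17, S18, S20}
  layer 2: {S4, S8, S10, S15}
  layer 3: {S1, S2, S3, S7, S21, S23}
  layer 4: {S9}
Reachable set: {S0, S1, S2, S3, S4, S7, S8, S9, S10, S15, S17, S18, S20, S21, S23}
Count = 15

15


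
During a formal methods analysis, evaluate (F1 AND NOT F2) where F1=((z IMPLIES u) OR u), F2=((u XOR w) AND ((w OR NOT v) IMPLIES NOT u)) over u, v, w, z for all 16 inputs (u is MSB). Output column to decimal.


F1 = ((z IMPLIES u) OR u)
F2 = ((u XOR w) AND ((w OR NOT v) IMPLIES NOT u))
Counterexample to F1=>F2 is where F1=1 and F2=0.
Evaluate each row (bits = u,v,w,z, MSB first):
  row 0 [0000]: F1=1 F2=0 -> F1&~F2 -> 1
  row 1 [0001]: F1=0 F2=0 -> F1&~F2 -> 0
  row 2 [0010]: F1=1 F2=1 -> F1&~F2 -> 0
  row 3 [0011]: F1=0 F2=1 -> F1&~F2 -> 0
  row 4 [0100]: F1=1 F2=0 -> F1&~F2 -> 1
  row 5 [0101]: F1=0 F2=0 -> F1&~F2 -> 0
  row 6 [0110]: F1=1 F2=1 -> F1&~F2 -> 0
  row 7 [0111]: F1=0 F2=1 -> F1&~F2 -> 0
  row 8 [1000]: F1=1 F2=0 -> F1&~F2 -> 1
  row 9 [1001]: F1=1 F2=0 -> F1&~F2 -> 1
  row 10 [1010]: F1=1 F2=0 -> F1&~F2 -> 1
  row 11 [1011]: F1=1 F2=0 -> F1&~F2 -> 1
  row 12 [1100]: F1=1 F2=1 -> F1&~F2 -> 0
  row 13 [1101]: F1=1 F2=1 -> F1&~F2 -> 0
  row 14 [1110]: F1=1 F2=0 -> F1&~F2 -> 1
  row 15 [1111]: F1=1 F2=0 -> F1&~F2 -> 1
Full result column, 4 rows per line (u,v fixed per line; w,z runs 00..11 left to right):
  rows 0-3 [u,v=00]: 1000  = hex 8
  rows 4-7 [u,v=01]: 1000  = hex 8
  rows 8-11 [u,v=10]: 1111  = hex F
  rows 12-15 [u,v=11]: 0011  = hex 3
Counterexample vector (row 0 .. row 15) = 1000100011110011
Output column grouped in 4s = 1000 1000 1111 0011 = 0x88F3
Convert to decimal digit by digit (value = value*16 + digit):
  8 -> 8
  8*16 + 8 = 136
  136*16 + 15 (F) = 2191
  2191*16 + 3 = 35059
Decimal = 35059

35059


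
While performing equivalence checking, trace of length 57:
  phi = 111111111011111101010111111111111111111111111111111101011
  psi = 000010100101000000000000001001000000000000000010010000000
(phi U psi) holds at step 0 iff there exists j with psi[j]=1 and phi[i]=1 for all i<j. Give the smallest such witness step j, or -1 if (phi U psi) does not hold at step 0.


(phi U psi) at 0: need smallest j with psi[j]=1 and phi[i]=1 for all i in [0,j).
Scan from step 0:
  step 0: phi=1, psi=0 -> continue
  step 1: phi=1, psi=0 -> continue
  step 2: phi=1, psi=0 -> continue
  step 3: phi=1, psi=0 -> continue
  step 4: psi=1 and phi held for [0,4) -> witness found
Witness step = 4

4


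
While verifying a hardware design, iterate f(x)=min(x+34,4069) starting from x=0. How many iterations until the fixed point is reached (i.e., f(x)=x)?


Step 1: x=0, cap=4069, increment=34
Step 2: x grows by 34 each step until capped at 4069; fixed point is x=4069
Step 3: iterations = ceil(4069/34) = 120

120


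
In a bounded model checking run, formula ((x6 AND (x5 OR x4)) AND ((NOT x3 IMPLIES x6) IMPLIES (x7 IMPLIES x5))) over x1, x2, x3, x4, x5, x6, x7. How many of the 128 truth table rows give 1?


Formula: ((x6 AND (x5 OR x4)) AND ((NOT x3 IMPLIES x6) IMPLIES (x7 IMPLIES x5))) over 7 vars (128 rows)
Evaluate each row (x1, x2, x3, x4, x5, x6, x7 as bits, MSB first):
  row 0 [0000000]: ((0 AND (0 OR 0)) AND ((NOT 0 IMPLIES 0) IMPLIES (0 IMPLIES 0))) -> 0
  row 1 [0000001]: ((0 AND (0 OR 0)) AND ((NOT 0 IMPLIES 0) IMPLIES (1 IMPLIES 0))) -> 0
  row 2 [0000010]: ((1 AND (0 OR 0)) AND ((NOT 0 IMPLIES 1) IMPLIES (0 IMPLIES 0))) -> 0
  row 3 [0000011]: ((1 AND (0 OR 0)) AND ((NOT 0 IMPLIES 1) IMPLIES (1 IMPLIES 0))) -> 0
  row 4 [0000100]: ((0 AND (1 OR 0)) AND ((NOT 0 IMPLIES 0) IMPLIES (0 IMPLIES 1))) -> 0
  (every remaining row is evaluated the same way; all 128 results are listed next)
Full result column, 8 rows per line (x1,x2,x3,x4 fixed per line; x5,x6,x7 runs 000..111 left to right):
  rows 0-7 [x1,x2,x3,x4=0000]: 00000011  (ones: 2)
  rows 8-15 [x1,x2,x3,x4=0001]: 00100011  (ones: 3)
  rows 16-23 [x1,x2,x3,x4=0010]: 00000011  (ones: 2)
  rows 24-31 [x1,x2,x3,x4=0011]: 00100011  (ones: 3)
  rows 32-39 [x1,x2,x3,x4=0100]: 00000011  (ones: 2)
  rows 40-47 [x1,x2,x3,x4=0101]: 00100011  (ones: 3)
  rows 48-55 [x1,x2,x3,x4=0110]: 00000011  (ones: 2)
  rows 56-63 [x1,x2,x3,x4=0111]: 00100011  (ones: 3)
  rows 64-71 [x1,x2,x3,x4=1000]: 00000011  (ones: 2)
  rows 72-79 [x1,x2,x3,x4=1001]: 00100011  (ones: 3)
  rows 80-87 [x1,x2,x3,x4=1010]: 00000011  (ones: 2)
  rows 88-95 [x1,x2,x3,x4=1011]: 00100011  (ones: 3)
  rows 96-103 [x1,x2,x3,x4=1100]: 00000011  (ones: 2)
  rows 104-111 [x1,x2,x3,x4=1101]: 00100011  (ones: 3)
  rows 112-119 [x1,x2,x3,x4=1110]: 00000011  (ones: 2)
  rows 120-127 [x1,x2,x3,x4=1111]: 00100011  (ones: 3)
Count of 1-rows = 2+3+2+3+2+3+2+3+2+3+2+3+2+3+2+3 = 40

40


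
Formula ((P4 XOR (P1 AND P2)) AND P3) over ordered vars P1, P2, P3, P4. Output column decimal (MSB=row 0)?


Formula: ((P4 XOR (P1 AND P2)) AND P3) over P1, P2, P3, P4 (16 rows)
Evaluate each row (bits = P1,P2,P3,P4, MSB first):
  row 0 [0000]: ((0 XOR (0 AND 0)) AND 0) -> 0
  row 1 [0001]: ((1 XOR (0 AND 0)) AND 0) -> 0
  row 2 [0010]: ((0 XOR (0 AND 0)) AND 1) -> 0
  row 3 [0011]: ((1 XOR (0 AND 0)) AND 1) -> 1
  row 4 [0100]: ((0 XOR (0 AND 1)) AND 0) -> 0
  row 5 [0101]: ((1 XOR (0 AND 1)) AND 0) -> 0
  row 6 [0110]: ((0 XOR (0 AND 1)) AND 1) -> 0
  row 7 [0111]: ((1 XOR (0 AND 1)) AND 1) -> 1
  row 8 [1000]: ((0 XOR (1 AND 0)) AND 0) -> 0
  row 9 [1001]: ((1 XOR (1 AND 0)) AND 0) -> 0
  row 10 [1010]: ((0 XOR (1 AND 0)) AND 1) -> 0
  row 11 [1011]: ((1 XOR (1 AND 0)) AND 1) -> 1
  row 12 [1100]: ((0 XOR (1 AND 1)) AND 0) -> 0
  row 13 [1101]: ((1 XOR (1 AND 1)) AND 0) -> 0
  row 14 [1110]: ((0 XOR (1 AND 1)) AND 1) -> 1
  row 15 [1111]: ((1 XOR (1 AND 1)) AND 1) -> 0
Full result column, 4 rows per line (P1,P2 fixed per line; P3,P4 runs 00..11 left to right):
  rows 0-3 [P1,P2=00]: 0001  = hex 1
  rows 4-7 [P1,P2=01]: 0001  = hex 1
  rows 8-11 [P1,P2=10]: 0001  = hex 1
  rows 12-15 [P1,P2=11]: 0010  = hex 2
Output column (row 0 .. row 15) = 0001000100010010
Output column grouped in 4s = 0001 0001 0001 0010 = 0x1112
Convert to decimal digit by digit (value = value*16 + digit):
  1 -> 1
  1*16 + 1 = 17
  17*16 + 1 = 273
  273*16 + 2 = 4370
Decimal = 4370

4370


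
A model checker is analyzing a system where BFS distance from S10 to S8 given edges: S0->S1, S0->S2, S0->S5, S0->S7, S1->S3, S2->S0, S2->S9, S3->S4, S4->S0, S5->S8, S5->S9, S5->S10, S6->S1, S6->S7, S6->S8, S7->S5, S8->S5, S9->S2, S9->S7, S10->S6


BFS layer-by-layer from S10:
  dist 0: {S10}
  dist 1: {S6}
  dist 2: {S1, S7, S8}
  -> S8 reached at distance 2
Shortest path length = 2

2


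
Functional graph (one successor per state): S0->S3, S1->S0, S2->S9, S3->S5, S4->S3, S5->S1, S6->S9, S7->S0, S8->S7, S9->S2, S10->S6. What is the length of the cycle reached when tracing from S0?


Trace from S0 until a state repeats:
  S0 -> S3 -> S5 -> S1 -> S0
S0 first seen at step 0, revisited at step 4.
Cycle length = 4 - 0 = 4

4


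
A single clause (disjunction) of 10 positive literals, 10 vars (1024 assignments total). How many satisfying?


Step 1: Total=2^10=1024
Step 2: Unsat when all 10 false: 2^0=1
Step 3: Sat=1024-1=1023

1023


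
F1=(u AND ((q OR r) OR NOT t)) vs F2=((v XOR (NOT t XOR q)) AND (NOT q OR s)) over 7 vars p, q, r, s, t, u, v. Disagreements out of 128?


F1 = (u AND ((q OR r) OR NOT t))
F2 = ((v XOR (NOT t XOR q)) AND (NOT q OR s))
Evaluate both on each of 128 rows (bits = p,q,r,s,t,u,v):
  row 0 [0000000]: F1=0 F2=1 (differ) -> 1
  row 1 [0000001]: F1=0 F2=0 -> 0
  row 2 [0000010]: F1=1 F2=1 -> 0
  row 3 [0000011]: F1=1 F2=0 (differ) -> 1
  row 4 [0000100]: F1=0 F2=0 -> 0
  (every remaining row is evaluated the same way; all 128 results are listed next)
Full result column, 8 rows per line (p,q,r,s fixed per line; t,u,v runs 000..111 left to right):
  rows 0-7 [p,q,r,s=0000]: 10010101  (ones: 4)
  rows 8-15 [p,q,r,s=0001]: 10010101  (ones: 4)
  rows 16-23 [p,q,r,s=0010]: 10010110  (ones: 4)
  rows 24-31 [p,q,r,s=0011]: 10010110  (ones: 4)
  rows 32-39 [p,q,r,s=0100]: 00110011  (ones: 4)
  rows 40-47 [p,q,r,s=0101]: 01101001  (ones: 4)
  rows 48-55 [p,q,r,s=0110]: 00110011  (ones: 4)
  rows 56-63 [p,q,r,s=0111]: 01101001  (ones: 4)
  rows 64-71 [p,q,r,s=1000]: 10010101  (ones: 4)
  rows 72-79 [p,q,r,s=1001]: 10010101  (ones: 4)
  rows 80-87 [p,q,r,s=1010]: 10010110  (ones: 4)
  rows 88-95 [p,q,r,s=1011]: 10010110  (ones: 4)
  rows 96-103 [p,q,r,s=1100]: 00110011  (ones: 4)
  rows 104-111 [p,q,r,s=1101]: 01101001  (ones: 4)
  rows 112-119 [p,q,r,s=1110]: 00110011  (ones: 4)
  rows 120-127 [p,q,r,s=1111]: 01101001  (ones: 4)
Disagreements = 4+4+4+4+4+4+4+4+4+4+4+4+4+4+4+4 = 64

64


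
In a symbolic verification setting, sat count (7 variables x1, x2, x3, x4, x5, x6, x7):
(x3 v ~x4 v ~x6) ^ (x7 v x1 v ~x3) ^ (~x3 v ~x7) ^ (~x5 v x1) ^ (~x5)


CNF with 5 clauses over 7 vars (128 assignments).
An assignment satisfies CNF iff every clause has >=1 true literal.
Check each row (bits = x1,x2,x3,x4,x5,x6,x7; clause T/F shown):
  row 0 [0000000]: clauses=TTTTT -> 1
  row 1 [0000001]: clauses=TTTTT -> 1
  row 2 [0000010]: clauses=TTTTT -> 1
  row 3 [0000011]: clauses=TTTTT -> 1
  row 4 [0000100]: clauses=TTTFF -> 0
  (every remaining row is evaluated the same way; all 128 results are listed next)
Full result column, 8 rows per line (x1,x2,x3,x4 fixed per line; x5,x6,x7 runs 000..111 left to right):
  rows 0-7 [x1,x2,x3,x4=0000]: 11110000  (ones: 4)
  rows 8-15 [x1,x2,x3,x4=0001]: 11000000  (ones: 2)
  rows 16-23 [x1,x2,x3,x4=0010]: 00000000  (ones: 0)
  rows 24-31 [x1,x2,x3,x4=0011]: 00000000  (ones: 0)
  rows 32-39 [x1,x2,x3,x4=0100]: 11110000  (ones: 4)
  rows 40-47 [x1,x2,x3,x4=0101]: 11000000  (ones: 2)
  rows 48-55 [x1,x2,x3,x4=0110]: 00000000  (ones: 0)
  rows 56-63 [x1,x2,x3,x4=0111]: 00000000  (ones: 0)
  rows 64-71 [x1,x2,x3,x4=1000]: 11110000  (ones: 4)
  rows 72-79 [x1,x2,x3,x4=1001]: 11000000  (ones: 2)
  rows 80-87 [x1,x2,x3,x4=1010]: 10100000  (ones: 2)
  rows 88-95 [x1,x2,x3,x4=1011]: 10100000  (ones: 2)
  rows 96-103 [x1,x2,x3,x4=1100]: 11110000  (ones: 4)
  rows 104-111 [x1,x2,x3,x4=1101]: 11000000  (ones: 2)
  rows 112-119 [x1,x2,x3,x4=1110]: 10100000  (ones: 2)
  rows 120-127 [x1,x2,x3,x4=1111]: 10100000  (ones: 2)
Satisfying assignments = 4+2+0+0+4+2+0+0+4+2+2+2+4+2+2+2 = 32

32


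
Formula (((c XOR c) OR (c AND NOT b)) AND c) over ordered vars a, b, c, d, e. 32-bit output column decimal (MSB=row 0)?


Formula: (((c XOR c) OR (c AND NOT b)) AND c) over a, b, c, d, e (32 rows)
Evaluate each row (bits = a,b,c,d,e, MSB first):
  row 0 [00000]: (((0 XOR 0) OR (0 AND NOT 0)) AND 0) -> 0
  row 1 [00001]: (((0 XOR 0) OR (0 AND NOT 0)) AND 0) -> 0
  row 2 [00010]: (((0 XOR 0) OR (0 AND NOT 0)) AND 0) -> 0
  row 3 [00011]: (((0 XOR 0) OR (0 AND NOT 0)) AND 0) -> 0
  row 4 [00100]: (((1 XOR 1) OR (1 AND NOT 0)) AND 1) -> 1
  row 5 [00101]: (((1 XOR 1) OR (1 AND NOT 0)) AND 1) -> 1
  row 6 [00110]: (((1 XOR 1) OR (1 AND NOT 0)) AND 1) -> 1
  row 7 [00111]: (((1 XOR 1) OR (1 AND NOT 0)) AND 1) -> 1
  row 8 [01000]: (((0 XOR 0) OR (0 AND NOT 1)) AND 0) -> 0
  row 9 [01001]: (((0 XOR 0) OR (0 AND NOT 1)) AND 0) -> 0
  row 10 [01010]: (((0 XOR 0) OR (0 AND NOT 1)) AND 0) -> 0
  row 11 [01011]: (((0 XOR 0) OR (0 AND NOT 1)) AND 0) -> 0
  row 12 [01100]: (((1 XOR 1) OR (1 AND NOT 1)) AND 1) -> 0
  row 13 [01101]: (((1 XOR 1) OR (1 AND NOT 1)) AND 1) -> 0
  row 14 [01110]: (((1 XOR 1) OR (1 AND NOT 1)) AND 1) -> 0
  row 15 [01111]: (((1 XOR 1) OR (1 AND NOT 1)) AND 1) -> 0
  row 16 [10000]: (((0 XOR 0) OR (0 AND NOT 0)) AND 0) -> 0
  row 17 [10001]: (((0 XOR 0) OR (0 AND NOT 0)) AND 0) -> 0
  row 18 [10010]: (((0 XOR 0) OR (0 AND NOT 0)) AND 0) -> 0
  row 19 [10011]: (((0 XOR 0) OR (0 AND NOT 0)) AND 0) -> 0
  row 20 [10100]: (((1 XOR 1) OR (1 AND NOT 0)) AND 1) -> 1
  row 21 [10101]: (((1 XOR 1) OR (1 AND NOT 0)) AND 1) -> 1
  row 22 [10110]: (((1 XOR 1) OR (1 AND NOT 0)) AND 1) -> 1
  row 23 [10111]: (((1 XOR 1) OR (1 AND NOT 0)) AND 1) -> 1
  row 24 [11000]: (((0 XOR 0) OR (0 AND NOT 1)) AND 0) -> 0
  row 25 [11001]: (((0 XOR 0) OR (0 AND NOT 1)) AND 0) -> 0
  row 26 [11010]: (((0 XOR 0) OR (0 AND NOT 1)) AND 0) -> 0
  row 27 [11011]: (((0 XOR 0) OR (0 AND NOT 1)) AND 0) -> 0
  row 28 [11100]: (((1 XOR 1) OR (1 AND NOT 1)) AND 1) -> 0
  row 29 [11101]: (((1 XOR 1) OR (1 AND NOT 1)) AND 1) -> 0
  row 30 [11110]: (((1 XOR 1) OR (1 AND NOT 1)) AND 1) -> 0
  row 31 [11111]: (((1 XOR 1) OR (1 AND NOT 1)) AND 1) -> 0
Full result column, 4 rows per line (a,b,c fixed per line; d,e runs 00..11 left to right):
  rows 0-3 [a,b,c=000]: 0000  = hex 0
  rows 4-7 [a,b,c=001]: 1111  = hex F
  rows 8-11 [a,b,c=010]: 0000  = hex 0
  rows 12-15 [a,b,c=011]: 0000  = hex 0
  rows 16-19 [a,b,c=100]: 0000  = hex 0
  rows 20-23 [a,b,c=101]: 1111  = hex F
  rows 24-27 [a,b,c=110]: 0000  = hex 0
  rows 28-31 [a,b,c=111]: 0000  = hex 0
Output column (row 0 .. row 31) = 00001111000000000000111100000000
Output column grouped in 4s = 0000 1111 0000 0000 0000 1111 0000 0000 = 0x0F000F00
Convert to decimal digit by digit (value = value*16 + digit):
  0 -> 0
  0*16 + 15 (F) = 15
  15*16 + 0 = 240
  240*16 + 0 = 3840
  3840*16 + 0 = 61440
  61440*16 + 15 (F) = 983055
  983055*16 + 0 = 15728880
  15728880*16 + 0 = 251662080
Decimal = 251662080

251662080


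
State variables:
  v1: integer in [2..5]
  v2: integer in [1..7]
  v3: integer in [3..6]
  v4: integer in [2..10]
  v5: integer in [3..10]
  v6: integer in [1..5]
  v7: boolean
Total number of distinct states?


State space = product of domain sizes of all variables.
Domain sizes:
  v1 (integer in [2..5]): 4
  v2 (integer in [1..7]): 7
  v3 (integer in [3..6]): 4
  v4 (integer in [2..10]): 9
  v5 (integer in [3..10]): 8
  v6 (integer in [1..5]): 5
  v7 (boolean): 2
Product = 4 * 7 * 4 * 9 * 8 * 5 * 2 = 80640

80640


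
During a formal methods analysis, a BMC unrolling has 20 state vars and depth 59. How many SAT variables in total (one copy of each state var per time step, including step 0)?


BMC unrolls to depth k, creating one copy of each state var for steps 0..k.
Step count = 59 + 1 = 60 (steps 0 through 59)
Vars per step = 20
Total = 20 * 60 = 1200

1200


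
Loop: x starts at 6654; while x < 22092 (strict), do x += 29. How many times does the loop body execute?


Step 1: x goes from 6654 toward 22092 by 29; the body runs while x<22092, so iterations = ceil((bound-start)/step)
Step 2: Distance=15438
Step 3: ceil(15438/29)=533

533


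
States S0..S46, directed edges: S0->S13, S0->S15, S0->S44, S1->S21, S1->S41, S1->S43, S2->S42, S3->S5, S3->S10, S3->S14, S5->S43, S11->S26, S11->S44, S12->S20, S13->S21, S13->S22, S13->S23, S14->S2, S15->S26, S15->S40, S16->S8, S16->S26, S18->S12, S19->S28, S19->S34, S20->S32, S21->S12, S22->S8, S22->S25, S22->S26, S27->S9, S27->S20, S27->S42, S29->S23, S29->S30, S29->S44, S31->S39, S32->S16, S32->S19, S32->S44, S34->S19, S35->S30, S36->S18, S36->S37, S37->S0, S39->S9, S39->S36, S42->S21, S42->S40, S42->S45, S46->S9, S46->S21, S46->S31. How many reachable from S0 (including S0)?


BFS from S0:
  layer 0: {S0}
  layer 1: {S13, S15, S44}
  layer 2: {S21, S22, S23, S26, S40}
  layer 3: {S8, S12, S25}
  layer 4: {S20}
  layer 5: {S32}
  layer 6: {S16, S19}
  layer 7: {S28, S34}
Reachable set: {S0, S8, S12, S13, S15, S16, S19, S20, S21, S22, S23, S25, S26, S28, S32, S34, S40, S44}
Count = 18

18


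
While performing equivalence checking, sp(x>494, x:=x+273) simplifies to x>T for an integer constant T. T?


Formula: sp(P, x:=E) = exists old_x. (x = E[old_x/x]) AND P[old_x/x] (old_x is the value of x before the assignment; eliminate old_x by solving x = E[old_x/x] for old_x)
Step 1: Precondition P: x>494, i.e. old_x > 494
Step 2: Assignment gives x = old_x + 273, so old_x = x - 273
Step 3: Substitute into P: x - 273 > 494
Step 4: Simplify: x > 494+273 = 767

767


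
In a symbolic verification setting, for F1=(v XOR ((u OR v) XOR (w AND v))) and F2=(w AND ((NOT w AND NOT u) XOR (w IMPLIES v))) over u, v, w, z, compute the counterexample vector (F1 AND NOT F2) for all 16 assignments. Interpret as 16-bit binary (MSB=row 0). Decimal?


F1 = (v XOR ((u OR v) XOR (w AND v)))
F2 = (w AND ((NOT w AND NOT u) XOR (w IMPLIES v)))
Counterexample to F1=>F2 is where F1=1 and F2=0.
Evaluate each row (bits = u,v,w,z, MSB first):
  row 0 [0000]: F1=0 F2=0 -> F1&~F2 -> 0
  row 1 [0001]: F1=0 F2=0 -> F1&~F2 -> 0
  row 2 [0010]: F1=0 F2=0 -> F1&~F2 -> 0
  row 3 [0011]: F1=0 F2=0 -> F1&~F2 -> 0
  row 4 [0100]: F1=0 F2=0 -> F1&~F2 -> 0
  row 5 [0101]: F1=0 F2=0 -> F1&~F2 -> 0
  row 6 [0110]: F1=1 F2=1 -> F1&~F2 -> 0
  row 7 [0111]: F1=1 F2=1 -> F1&~F2 -> 0
  row 8 [1000]: F1=1 F2=0 -> F1&~F2 -> 1
  row 9 [1001]: F1=1 F2=0 -> F1&~F2 -> 1
  row 10 [1010]: F1=1 F2=0 -> F1&~F2 -> 1
  row 11 [1011]: F1=1 F2=0 -> F1&~F2 -> 1
  row 12 [1100]: F1=0 F2=0 -> F1&~F2 -> 0
  row 13 [1101]: F1=0 F2=0 -> F1&~F2 -> 0
  row 14 [1110]: F1=1 F2=1 -> F1&~F2 -> 0
  row 15 [1111]: F1=1 F2=1 -> F1&~F2 -> 0
Full result column, 4 rows per line (u,v fixed per line; w,z runs 00..11 left to right):
  rows 0-3 [u,v=00]: 0000  = hex 0
  rows 4-7 [u,v=01]: 0000  = hex 0
  rows 8-11 [u,v=10]: 1111  = hex F
  rows 12-15 [u,v=11]: 0000  = hex 0
Counterexample vector (row 0 .. row 15) = 0000000011110000
Output column grouped in 4s = 0000 0000 1111 0000 = 0x00F0
Convert to decimal digit by digit (value = value*16 + digit):
  0 -> 0
  0*16 + 0 = 0
  0*16 + 15 (F) = 15
  15*16 + 0 = 240
Decimal = 240

240


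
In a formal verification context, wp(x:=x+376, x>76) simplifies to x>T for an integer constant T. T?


Formula: wp(x:=E, P) = P[E/x] (substitute E for x in postcondition)
Step 1: Postcondition: x>76
Step 2: Substitute x+376 for x: x+376>76
Step 3: Solve for x: x > 76-376 = -300

-300


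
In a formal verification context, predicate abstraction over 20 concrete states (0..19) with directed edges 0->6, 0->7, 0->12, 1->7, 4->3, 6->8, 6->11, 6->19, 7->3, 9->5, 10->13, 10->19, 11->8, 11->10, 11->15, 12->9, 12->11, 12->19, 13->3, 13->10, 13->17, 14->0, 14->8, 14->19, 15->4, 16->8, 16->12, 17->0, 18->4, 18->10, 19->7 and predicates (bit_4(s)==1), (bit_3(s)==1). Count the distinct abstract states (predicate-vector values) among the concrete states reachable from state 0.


BFS from 0:
Concrete reachable: {0, 3, 4, 5, 6, 7, 8, 9, 10, 11, 12, 13, 15, 17, 19}
Abstract via predicates (bit_4(s)==1), (bit_3(s)==1):
  (0,0) <- {0, 3, 4, 5, 6, 7}
  (0,1) <- {8, 9, 10, 11, 12, 13, 15}
  (1,0) <- {17, 19}
Distinct abstract states = 3

3


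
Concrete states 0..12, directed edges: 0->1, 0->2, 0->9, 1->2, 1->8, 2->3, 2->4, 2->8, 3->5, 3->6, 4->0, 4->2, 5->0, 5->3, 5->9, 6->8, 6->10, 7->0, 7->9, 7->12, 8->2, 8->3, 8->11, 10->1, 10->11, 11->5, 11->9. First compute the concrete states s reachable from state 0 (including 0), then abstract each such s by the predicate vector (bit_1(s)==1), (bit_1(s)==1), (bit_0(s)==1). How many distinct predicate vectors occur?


BFS from 0:
Concrete reachable: {0, 1, 2, 3, 4, 5, 6, 8, 9, 10, 11}
Abstract via predicates (bit_1(s)==1), (bit_1(s)==1), (bit_0(s)==1):
  (0,0,0) <- {0, 4, 8}
  (0,0,1) <- {1, 5, 9}
  (1,1,0) <- {2, 6, 10}
  (1,1,1) <- {3, 11}
Distinct abstract states = 4

4


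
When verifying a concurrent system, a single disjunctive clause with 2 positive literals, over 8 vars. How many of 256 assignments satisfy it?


Step 1: Total=2^8=256
Step 2: Unsat when all 2 false: 2^6=64
Step 3: Sat=256-64=192

192


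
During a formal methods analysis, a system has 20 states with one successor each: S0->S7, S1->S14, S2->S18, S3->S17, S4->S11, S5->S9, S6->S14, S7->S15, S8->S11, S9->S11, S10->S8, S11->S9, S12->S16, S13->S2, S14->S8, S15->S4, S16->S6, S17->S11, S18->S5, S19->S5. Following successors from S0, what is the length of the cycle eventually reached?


Trace from S0 until a state repeats:
  S0 -> S7 -> S15 -> S4 -> S11 -> S9 -> S11
S11 first seen at step 4, revisited at step 6.
Cycle length = 6 - 4 = 2

2


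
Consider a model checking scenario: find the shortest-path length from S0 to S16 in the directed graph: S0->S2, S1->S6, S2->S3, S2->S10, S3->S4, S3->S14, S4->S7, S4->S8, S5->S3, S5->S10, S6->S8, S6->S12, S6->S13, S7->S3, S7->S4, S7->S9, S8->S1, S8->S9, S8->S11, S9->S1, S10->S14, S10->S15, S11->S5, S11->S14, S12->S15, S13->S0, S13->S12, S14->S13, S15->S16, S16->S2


BFS layer-by-layer from S0:
  dist 0: {S0}
  dist 1: {S2}
  dist 2: {S3, S10}
  dist 3: {S4, S14, S15}
  dist 4: {S7, S8, S13, S16}
  -> S16 reached at distance 4
Shortest path length = 4

4


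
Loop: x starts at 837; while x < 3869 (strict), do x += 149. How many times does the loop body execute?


Step 1: x goes from 837 toward 3869 by 149; the body runs while x<3869, so iterations = ceil((bound-start)/step)
Step 2: Distance=3032
Step 3: ceil(3032/149)=21

21


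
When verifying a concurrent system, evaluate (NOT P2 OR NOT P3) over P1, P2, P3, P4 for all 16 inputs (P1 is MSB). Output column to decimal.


Formula: (NOT P2 OR NOT P3) over P1, P2, P3, P4 (16 rows)
Evaluate each row (bits = P1,P2,P3,P4, MSB first):
  row 0 [0000]: (NOT 0 OR NOT 0) -> 1
  row 1 [0001]: (NOT 0 OR NOT 0) -> 1
  row 2 [0010]: (NOT 0 OR NOT 1) -> 1
  row 3 [0011]: (NOT 0 OR NOT 1) -> 1
  row 4 [0100]: (NOT 1 OR NOT 0) -> 1
  row 5 [0101]: (NOT 1 OR NOT 0) -> 1
  row 6 [0110]: (NOT 1 OR NOT 1) -> 0
  row 7 [0111]: (NOT 1 OR NOT 1) -> 0
  row 8 [1000]: (NOT 0 OR NOT 0) -> 1
  row 9 [1001]: (NOT 0 OR NOT 0) -> 1
  row 10 [1010]: (NOT 0 OR NOT 1) -> 1
  row 11 [1011]: (NOT 0 OR NOT 1) -> 1
  row 12 [1100]: (NOT 1 OR NOT 0) -> 1
  row 13 [1101]: (NOT 1 OR NOT 0) -> 1
  row 14 [1110]: (NOT 1 OR NOT 1) -> 0
  row 15 [1111]: (NOT 1 OR NOT 1) -> 0
Full result column, 4 rows per line (P1,P2 fixed per line; P3,P4 runs 00..11 left to right):
  rows 0-3 [P1,P2=00]: 1111  = hex F
  rows 4-7 [P1,P2=01]: 1100  = hex C
  rows 8-11 [P1,P2=10]: 1111  = hex F
  rows 12-15 [P1,P2=11]: 1100  = hex C
Output column (row 0 .. row 15) = 1111110011111100
Output column grouped in 4s = 1111 1100 1111 1100 = 0xFCFC
Convert to decimal digit by digit (value = value*16 + digit):
  F -> 15
  15*16 + 12 (C) = 252
  252*16 + 15 (F) = 4047
  4047*16 + 12 (C) = 64764
Decimal = 64764

64764


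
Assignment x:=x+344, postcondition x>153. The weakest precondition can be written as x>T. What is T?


Formula: wp(x:=E, P) = P[E/x] (substitute E for x in postcondition)
Step 1: Postcondition: x>153
Step 2: Substitute x+344 for x: x+344>153
Step 3: Solve for x: x > 153-344 = -191

-191


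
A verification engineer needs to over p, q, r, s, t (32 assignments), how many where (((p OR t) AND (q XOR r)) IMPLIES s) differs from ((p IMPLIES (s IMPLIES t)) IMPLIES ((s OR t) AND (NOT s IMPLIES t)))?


F1 = (((p OR t) AND (q XOR r)) IMPLIES s)
F2 = ((p IMPLIES (s IMPLIES t)) IMPLIES ((s OR t) AND (NOT s IMPLIES t)))
Evaluate both on each of 32 rows (bits = p,q,r,s,t):
  row 0 [00000]: F1=1 F2=0 (differ) -> 1
  row 1 [00001]: F1=1 F2=1 -> 0
  row 2 [00010]: F1=1 F2=1 -> 0
  row 3 [00011]: F1=1 F2=1 -> 0
  row 4 [00100]: F1=1 F2=0 (differ) -> 1
  row 5 [00101]: F1=0 F2=1 (differ) -> 1
  row 6 [00110]: F1=1 F2=1 -> 0
  row 7 [00111]: F1=1 F2=1 -> 0
  row 8 [01000]: F1=1 F2=0 (differ) -> 1
  row 9 [01001]: F1=0 F2=1 (differ) -> 1
  row 10 [01010]: F1=1 F2=1 -> 0
  row 11 [01011]: F1=1 F2=1 -> 0
  row 12 [01100]: F1=1 F2=0 (differ) -> 1
  row 13 [01101]: F1=1 F2=1 -> 0
  row 14 [01110]: F1=1 F2=1 -> 0
  row 15 [01111]: F1=1 F2=1 -> 0
  row 16 [10000]: F1=1 F2=0 (differ) -> 1
  row 17 [10001]: F1=1 F2=1 -> 0
  row 18 [10010]: F1=1 F2=1 -> 0
  row 19 [10011]: F1=1 F2=1 -> 0
  row 20 [10100]: F1=0 F2=0 -> 0
  row 21 [10101]: F1=0 F2=1 (differ) -> 1
  row 22 [10110]: F1=1 F2=1 -> 0
  row 23 [10111]: F1=1 F2=1 -> 0
  row 24 [11000]: F1=0 F2=0 -> 0
  row 25 [11001]: F1=0 F2=1 (differ) -> 1
  row 26 [11010]: F1=1 F2=1 -> 0
  row 27 [11011]: F1=1 F2=1 -> 0
  row 28 [11100]: F1=1 F2=0 (differ) -> 1
  row 29 [11101]: F1=1 F2=1 -> 0
  row 30 [11110]: F1=1 F2=1 -> 0
  row 31 [11111]: F1=1 F2=1 -> 0
Full result column, 8 rows per line (p,q fixed per line; r,s,t runs 000..111 left to right):
  rows 0-7 [p,q=00]: 10001100  (ones: 3)
  rows 8-15 [p,q=01]: 11001000  (ones: 3)
  rows 16-23 [p,q=10]: 10000100  (ones: 2)
  rows 24-31 [p,q=11]: 01001000  (ones: 2)
Disagreements = 3+3+2+2 = 10

10


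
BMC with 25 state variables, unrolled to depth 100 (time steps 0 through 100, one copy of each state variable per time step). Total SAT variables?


BMC unrolls to depth k, creating one copy of each state var for steps 0..k.
Step count = 100 + 1 = 101 (steps 0 through 100)
Vars per step = 25
Total = 25 * 101 = 2525

2525


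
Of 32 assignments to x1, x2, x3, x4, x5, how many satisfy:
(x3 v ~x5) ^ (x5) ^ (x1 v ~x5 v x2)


CNF with 3 clauses over 5 vars (32 assignments).
An assignment satisfies CNF iff every clause has >=1 true literal.
Check each row (bits = x1,x2,x3,x4,x5; clause T/F shown):
  row 0 [00000]: clauses=TFT -> 0
  row 1 [00001]: clauses=FTF -> 0
  row 2 [00010]: clauses=TFT -> 0
  row 3 [00011]: clauses=FTF -> 0
  row 4 [00100]: clauses=TFT -> 0
  row 5 [00101]: clauses=TTF -> 0
  row 6 [00110]: clauses=TFT -> 0
  row 7 [00111]: clauses=TTF -> 0
  row 8 [01000]: clauses=TFT -> 0
  row 9 [01001]: clauses=FTT -> 0
  row 10 [01010]: clauses=TFT -> 0
  row 11 [01011]: clauses=FTT -> 0
  row 12 [01100]: clauses=TFT -> 0
  row 13 [01101]: clauses=TTT -> 1
  row 14 [01110]: clauses=TFT -> 0
  row 15 [01111]: clauses=TTT -> 1
  row 16 [10000]: clauses=TFT -> 0
  row 17 [10001]: clauses=FTT -> 0
  row 18 [10010]: clauses=TFT -> 0
  row 19 [10011]: clauses=FTT -> 0
  row 20 [10100]: clauses=TFT -> 0
  row 21 [10101]: clauses=TTT -> 1
  row 22 [10110]: clauses=TFT -> 0
  row 23 [10111]: clauses=TTT -> 1
  row 24 [11000]: clauses=TFT -> 0
  row 25 [11001]: clauses=FTT -> 0
  row 26 [11010]: clauses=TFT -> 0
  row 27 [11011]: clauses=FTT -> 0
  row 28 [11100]: clauses=TFT -> 0
  row 29 [11101]: clauses=TTT -> 1
  row 30 [11110]: clauses=TFT -> 0
  row 31 [11111]: clauses=TTT -> 1
Full result column, 8 rows per line (x1,x2 fixed per line; x3,x4,x5 runs 000..111 left to right):
  rows 0-7 [x1,x2=00]: 00000000  (ones: 0)
  rows 8-15 [x1,x2=01]: 00000101  (ones: 2)
  rows 16-23 [x1,x2=10]: 00000101  (ones: 2)
  rows 24-31 [x1,x2=11]: 00000101  (ones: 2)
Satisfying assignments = 0+2+2+2 = 6

6
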